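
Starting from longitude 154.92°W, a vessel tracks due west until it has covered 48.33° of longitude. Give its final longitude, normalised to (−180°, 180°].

Start at -154.92°; shift −48.33° → -203.25°.
-203.25° lies outside (−180°, 180°]; add 360° → +156.75°.

156.75°E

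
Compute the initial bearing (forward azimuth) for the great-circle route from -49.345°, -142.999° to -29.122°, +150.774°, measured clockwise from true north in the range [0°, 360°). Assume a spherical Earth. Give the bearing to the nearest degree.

Δλ = 150.774 − -142.999 = 293.773°; wrapped into (−180°, 180°]: -66.227°.
θ = atan2( sin Δλ · cos φ₂ , cos φ₁ · sin φ₂ − sin φ₁ · cos φ₂ · cos Δλ )
  = atan2(-0.79946, -0.04991) = -93.572° → normalised to [0°, 360°): 266.428°.

266°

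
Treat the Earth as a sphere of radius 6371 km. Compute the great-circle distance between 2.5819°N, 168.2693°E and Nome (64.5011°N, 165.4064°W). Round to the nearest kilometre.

7203 km

Δλ = -165.4064 − 168.2693 = -333.6757°; wrapped into (−180°, 180°]: 26.3243°.
Δφ = 64.5011 − 2.5819 = 61.9192°.
a = sin²(Δφ/2) + cos φ₁ · cos φ₂ · sin²(Δλ/2) = 0.286941.
c = 2·atan2(√a, √(1−a)) = 1.13060 rad → d = 6371·c ≈ 7203.04 km.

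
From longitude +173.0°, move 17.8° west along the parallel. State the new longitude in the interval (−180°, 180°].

+155.2°

Start at +173.0°; shift −17.8° → +155.2°.
+155.2° already lies in (−180°, 180°].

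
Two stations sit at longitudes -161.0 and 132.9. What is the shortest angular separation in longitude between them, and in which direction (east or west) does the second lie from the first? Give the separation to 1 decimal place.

Raw difference: 132.9 − -161.0 = 293.9°.
Normalise into (−180°, 180°]: 293.9° − 360° = -66.1°.
Negative ⇒ the second point lies to the west; separation 66.1°.

66.1° west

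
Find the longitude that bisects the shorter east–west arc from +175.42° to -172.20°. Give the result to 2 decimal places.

Signed shortest Δλ from +175.42° to -172.20° is +12.38°.
Midpoint longitude = +175.42° + (+12.38°)/2 = +175.42° + 6.19° = +181.61°.
Normalise into (−180°, 180°]: -178.39°.
(The naïve average (+175.42 + -172.20)/2 = 1.61° is on the wrong side of the globe.)

-178.39°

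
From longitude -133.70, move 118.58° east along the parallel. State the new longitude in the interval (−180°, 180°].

-15.12°

Start at -133.70°; shift +118.58° → -15.12°.
-15.12° already lies in (−180°, 180°].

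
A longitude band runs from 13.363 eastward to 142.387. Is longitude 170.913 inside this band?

No

Band width going east from +13.363° to +142.387°: ((142.387 − 13.363) mod 360) = 129.024°.
Offset of +170.913° east of the west edge: ((170.913 − 13.363) mod 360) = 157.550°.
157.550° > 129.024° ⇒ outside.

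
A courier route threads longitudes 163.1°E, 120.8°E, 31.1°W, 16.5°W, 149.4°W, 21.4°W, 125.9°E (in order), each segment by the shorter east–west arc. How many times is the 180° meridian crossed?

0

Leg 1: +163.1° → +120.8°, shortest Δλ = -42.3° (west) — does not cross 180°.
Leg 2: +120.8° → -31.1°, shortest Δλ = -151.9° (west) — does not cross 180°.
Leg 3: -31.1° → -16.5°, shortest Δλ = 14.6° (east) — does not cross 180°.
Leg 4: -16.5° → -149.4°, shortest Δλ = -132.9° (west) — does not cross 180°.
Leg 5: -149.4° → -21.4°, shortest Δλ = 128.0° (east) — does not cross 180°.
Leg 6: -21.4° → +125.9°, shortest Δλ = 147.3° (east) — does not cross 180°.
Total crossings: 0.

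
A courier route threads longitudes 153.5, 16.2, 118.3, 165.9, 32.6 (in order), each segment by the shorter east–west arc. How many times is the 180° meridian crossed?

0

Leg 1: +153.5° → +16.2°, shortest Δλ = -137.3° (west) — does not cross 180°.
Leg 2: +16.2° → +118.3°, shortest Δλ = 102.1° (east) — does not cross 180°.
Leg 3: +118.3° → +165.9°, shortest Δλ = 47.6° (east) — does not cross 180°.
Leg 4: +165.9° → +32.6°, shortest Δλ = -133.3° (west) — does not cross 180°.
Total crossings: 0.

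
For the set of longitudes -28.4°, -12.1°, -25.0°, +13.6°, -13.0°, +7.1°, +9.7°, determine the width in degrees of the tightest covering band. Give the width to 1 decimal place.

42.0°

Sort the longitudes: -28.4°, -25.0°, -13.0°, -12.1°, +7.1°, +9.7°, +13.6°.
Eastward gaps between consecutive values (wrapping around): 3.4°, 12.0°, 0.9°, 19.2°, 2.6°, 3.9°, 318.0°.
Largest gap = 318.0° ⇒ minimal covering band is its complement: 360° − 318.0° = 42.0°.
Band runs from -28.4° eastward to +13.6°.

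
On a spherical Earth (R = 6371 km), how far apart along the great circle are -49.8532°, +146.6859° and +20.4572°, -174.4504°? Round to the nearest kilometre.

8704 km

Δλ = -174.4504 − 146.6859 = -321.1363°; wrapped into (−180°, 180°]: 38.8637°.
Δφ = 20.4572 − -49.8532 = 70.3104°.
a = sin²(Δφ/2) + cos φ₁ · cos φ₂ · sin²(Δλ/2) = 0.398398.
c = 2·atan2(√a, √(1−a)) = 1.36617 rad → d = 6371·c ≈ 8703.85 km.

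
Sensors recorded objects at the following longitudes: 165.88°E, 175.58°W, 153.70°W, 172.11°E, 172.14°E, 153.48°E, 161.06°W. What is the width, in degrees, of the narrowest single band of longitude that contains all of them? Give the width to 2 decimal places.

52.82°

Sort the longitudes: -175.58°, -161.06°, -153.70°, +153.48°, +165.88°, +172.11°, +172.14°.
Eastward gaps between consecutive values (wrapping around): 14.52°, 7.36°, 307.18°, 12.40°, 6.23°, 0.03°, 12.28°.
Largest gap = 307.18° ⇒ minimal covering band is its complement: 360° − 307.18° = 52.82°.
Band runs from +153.48° eastward to -153.70°, crossing the antimeridian.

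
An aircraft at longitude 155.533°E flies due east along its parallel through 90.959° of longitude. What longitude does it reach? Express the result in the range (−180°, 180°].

Start at +155.533°; shift +90.959° → +246.492°.
+246.492° lies outside (−180°, 180°]; subtract 360° → -113.508°.

113.508°W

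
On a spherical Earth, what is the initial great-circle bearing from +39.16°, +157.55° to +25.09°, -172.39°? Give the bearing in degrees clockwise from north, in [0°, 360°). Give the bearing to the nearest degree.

110°

Δλ = -172.39 − 157.55 = -329.94°; wrapped into (−180°, 180°]: 30.06°.
θ = atan2( sin Δλ · cos φ₂ , cos φ₁ · sin φ₂ − sin φ₁ · cos φ₂ · cos Δλ )
  = atan2(0.45364, -0.16619) = 110.120° → normalised to [0°, 360°): 110.120°.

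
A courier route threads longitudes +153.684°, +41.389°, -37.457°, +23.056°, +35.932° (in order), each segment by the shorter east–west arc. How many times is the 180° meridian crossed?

Leg 1: +153.684° → +41.389°, shortest Δλ = -112.295° (west) — does not cross 180°.
Leg 2: +41.389° → -37.457°, shortest Δλ = -78.846° (west) — does not cross 180°.
Leg 3: -37.457° → +23.056°, shortest Δλ = 60.513° (east) — does not cross 180°.
Leg 4: +23.056° → +35.932°, shortest Δλ = 12.876° (east) — does not cross 180°.
Total crossings: 0.

0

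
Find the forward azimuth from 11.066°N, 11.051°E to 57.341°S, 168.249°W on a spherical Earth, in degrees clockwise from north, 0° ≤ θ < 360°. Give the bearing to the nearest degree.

181°

Δλ = -168.249 − 11.051 = -179.300°.
θ = atan2( sin Δλ · cos φ₂ , cos φ₁ · sin φ₂ − sin φ₁ · cos φ₂ · cos Δλ )
  = atan2(-0.00659, -0.72267) = -179.477° → normalised to [0°, 360°): 180.523°.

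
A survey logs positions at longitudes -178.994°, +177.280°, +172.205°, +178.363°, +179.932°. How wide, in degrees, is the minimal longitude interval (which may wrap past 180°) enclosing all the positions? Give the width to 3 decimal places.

Sort the longitudes: -178.994°, +172.205°, +177.280°, +178.363°, +179.932°.
Eastward gaps between consecutive values (wrapping around): 351.199°, 5.075°, 1.083°, 1.569°, 1.074°.
Largest gap = 351.199° ⇒ minimal covering band is its complement: 360° − 351.199° = 8.801°.
Band runs from +172.205° eastward to -178.994°, crossing the antimeridian.

8.801°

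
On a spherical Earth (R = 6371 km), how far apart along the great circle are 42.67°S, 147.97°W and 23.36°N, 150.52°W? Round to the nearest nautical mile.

3967 nmi

Δλ = -150.52 − -147.97 = -2.55°.
Δφ = 23.36 − -42.67 = 66.03°.
a = sin²(Δφ/2) + cos φ₁ · cos φ₂ · sin²(Δλ/2) = 0.297205.
c = 2·atan2(√a, √(1−a)) = 1.15317 rad → d = 6371·c ≈ 7346.86 km ≈ 3966.99 nmi.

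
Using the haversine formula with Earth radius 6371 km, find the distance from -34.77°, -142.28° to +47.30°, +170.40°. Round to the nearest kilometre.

10272 km

Δλ = 170.40 − -142.28 = 312.68°; wrapped into (−180°, 180°]: -47.32°.
Δφ = 47.30 − -34.77 = 82.07°.
a = sin²(Δφ/2) + cos φ₁ · cos φ₂ · sin²(Δλ/2) = 0.520734.
c = 2·atan2(√a, √(1−a)) = 1.61228 rad → d = 6371·c ≈ 10271.81 km.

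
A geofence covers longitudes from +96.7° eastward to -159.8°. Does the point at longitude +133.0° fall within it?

Band width going east from +96.7° to -159.8°: ((-159.8 − 96.7) mod 360) = 103.5°.
Offset of +133.0° east of the west edge: ((133.0 − 96.7) mod 360) = 36.3°.
36.3° ≤ 103.5° ⇒ inside.

Yes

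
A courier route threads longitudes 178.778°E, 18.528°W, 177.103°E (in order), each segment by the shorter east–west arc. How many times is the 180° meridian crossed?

2

Leg 1: +178.778° → -18.528°, shortest Δλ = 162.694° (east) — crosses 180°.
Leg 2: -18.528° → +177.103°, shortest Δλ = -164.369° (west) — crosses 180°.
Total crossings: 2.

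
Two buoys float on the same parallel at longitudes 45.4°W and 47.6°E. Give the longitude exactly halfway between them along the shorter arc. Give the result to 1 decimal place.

Signed shortest Δλ from -45.4° to +47.6° is +93.0°.
Midpoint longitude = -45.4° + (+93.0°)/2 = -45.4° + 46.5° = +1.1°.

1.1°E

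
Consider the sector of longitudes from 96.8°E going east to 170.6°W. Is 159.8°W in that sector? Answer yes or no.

Band width going east from +96.8° to -170.6°: ((-170.6 − 96.8) mod 360) = 92.6°.
Offset of -159.8° east of the west edge: ((-159.8 − 96.8) mod 360) = 103.4°.
103.4° > 92.6° ⇒ outside.

No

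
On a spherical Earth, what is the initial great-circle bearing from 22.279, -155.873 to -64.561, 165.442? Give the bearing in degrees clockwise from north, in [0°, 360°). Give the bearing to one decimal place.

Δλ = 165.442 − -155.873 = 321.315°; wrapped into (−180°, 180°]: -38.685°.
θ = atan2( sin Δλ · cos φ₂ , cos φ₁ · sin φ₂ − sin φ₁ · cos φ₂ · cos Δλ )
  = atan2(-0.26849, -0.96275) = -164.418° → normalised to [0°, 360°): 195.582°.

195.6°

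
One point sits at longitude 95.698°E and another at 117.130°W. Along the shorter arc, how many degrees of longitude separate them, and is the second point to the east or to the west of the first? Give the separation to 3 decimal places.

147.172° east

Raw difference: -117.130 − 95.698 = -212.828°.
Normalise into (−180°, 180°]: -212.828° + 360° = 147.172°.
Positive ⇒ the second point lies to the east; separation 147.172°.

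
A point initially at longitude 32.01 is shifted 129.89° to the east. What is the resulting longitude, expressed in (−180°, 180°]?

Start at +32.01°; shift +129.89° → +161.90°.
+161.90° already lies in (−180°, 180°].

+161.90°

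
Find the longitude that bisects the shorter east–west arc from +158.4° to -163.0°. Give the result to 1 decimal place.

Signed shortest Δλ from +158.4° to -163.0° is +38.6°.
Midpoint longitude = +158.4° + (+38.6°)/2 = +158.4° + 19.3° = +177.7°.
(The naïve average (+158.4 + -163.0)/2 = -2.3° is on the wrong side of the globe.)

+177.7°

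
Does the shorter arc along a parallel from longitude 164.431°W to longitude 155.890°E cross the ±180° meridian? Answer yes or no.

Naïve |155.890 − -164.431| = 320.321° > 180°, so the shorter arc goes the other way round — across 180°.
Signed shortest Δλ = ((155.890 − -164.431 + 180) mod 360) − 180 = -39.679°.
Going west by 39.679° from -164.431° passes through 180° before reaching +155.890°.

Yes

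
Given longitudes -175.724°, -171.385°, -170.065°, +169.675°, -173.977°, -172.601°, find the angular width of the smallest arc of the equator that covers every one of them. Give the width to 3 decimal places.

20.260°

Sort the longitudes: -175.724°, -173.977°, -172.601°, -171.385°, -170.065°, +169.675°.
Eastward gaps between consecutive values (wrapping around): 1.747°, 1.376°, 1.216°, 1.320°, 339.740°, 14.601°.
Largest gap = 339.740° ⇒ minimal covering band is its complement: 360° − 339.740° = 20.260°.
Band runs from +169.675° eastward to -170.065°, crossing the antimeridian.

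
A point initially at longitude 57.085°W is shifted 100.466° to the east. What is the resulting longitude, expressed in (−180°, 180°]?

Start at -57.085°; shift +100.466° → +43.381°.
+43.381° already lies in (−180°, 180°].

43.381°E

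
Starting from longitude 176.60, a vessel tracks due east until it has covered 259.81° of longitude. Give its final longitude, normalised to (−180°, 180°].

+76.41°

Start at +176.60°; shift +259.81° → +436.41°.
+436.41° lies outside (−180°, 180°]; subtract 360° → +76.41°.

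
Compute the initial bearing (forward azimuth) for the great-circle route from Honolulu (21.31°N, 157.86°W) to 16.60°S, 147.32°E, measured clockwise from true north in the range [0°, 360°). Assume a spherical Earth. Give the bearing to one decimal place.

239.2°

Δλ = 147.32 − -157.86 = 305.18°; wrapped into (−180°, 180°]: -54.82°.
θ = atan2( sin Δλ · cos φ₂ , cos φ₁ · sin φ₂ − sin φ₁ · cos φ₂ · cos Δλ )
  = atan2(-0.78328, -0.46681) = -120.793° → normalised to [0°, 360°): 239.207°.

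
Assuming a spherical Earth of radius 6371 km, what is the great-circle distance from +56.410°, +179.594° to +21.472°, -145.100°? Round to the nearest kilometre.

Δλ = -145.100 − 179.594 = -324.694°; wrapped into (−180°, 180°]: 35.306°.
Δφ = 21.472 − 56.410 = -34.938°.
a = sin²(Δφ/2) + cos φ₁ · cos φ₂ · sin²(Δλ/2) = 0.137460.
c = 2·atan2(√a, √(1−a)) = 0.75965 rad → d = 6371·c ≈ 4839.71 km.

4840 km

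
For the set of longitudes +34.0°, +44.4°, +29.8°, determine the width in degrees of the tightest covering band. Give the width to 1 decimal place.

Sort the longitudes: +29.8°, +34.0°, +44.4°.
Eastward gaps between consecutive values (wrapping around): 4.2°, 10.4°, 345.4°.
Largest gap = 345.4° ⇒ minimal covering band is its complement: 360° − 345.4° = 14.6°.
Band runs from +29.8° eastward to +44.4°.

14.6°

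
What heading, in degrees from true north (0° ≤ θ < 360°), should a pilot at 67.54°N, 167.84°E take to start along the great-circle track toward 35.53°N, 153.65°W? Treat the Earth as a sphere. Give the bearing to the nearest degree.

Δλ = -153.65 − 167.84 = -321.49°; wrapped into (−180°, 180°]: 38.51°.
θ = atan2( sin Δλ · cos φ₂ , cos φ₁ · sin φ₂ − sin φ₁ · cos φ₂ · cos Δλ )
  = atan2(0.50672, -0.36649) = 125.877° → normalised to [0°, 360°): 125.877°.

126°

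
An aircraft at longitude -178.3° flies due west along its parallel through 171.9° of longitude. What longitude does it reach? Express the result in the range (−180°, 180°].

+9.8°

Start at -178.3°; shift −171.9° → -350.2°.
-350.2° lies outside (−180°, 180°]; add 360° → +9.8°.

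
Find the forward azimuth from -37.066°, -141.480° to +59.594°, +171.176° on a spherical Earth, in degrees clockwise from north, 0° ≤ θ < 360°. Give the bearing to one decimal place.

337.4°

Δλ = 171.176 − -141.480 = 312.656°; wrapped into (−180°, 180°]: -47.344°.
θ = atan2( sin Δλ · cos φ₂ , cos φ₁ · sin φ₂ − sin φ₁ · cos φ₂ · cos Δλ )
  = atan2(-0.37222, 0.89490) = -22.584° → normalised to [0°, 360°): 337.416°.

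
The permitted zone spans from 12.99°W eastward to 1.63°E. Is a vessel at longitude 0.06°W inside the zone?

Band width going east from -12.99° to +1.63°: ((1.63 − -12.99) mod 360) = 14.62°.
Offset of -0.06° east of the west edge: ((-0.06 − -12.99) mod 360) = 12.93°.
12.93° ≤ 14.62° ⇒ inside.

Yes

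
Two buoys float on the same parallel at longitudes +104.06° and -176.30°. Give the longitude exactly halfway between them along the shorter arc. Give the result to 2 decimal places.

+143.88°

Signed shortest Δλ from +104.06° to -176.30° is +79.64°.
Midpoint longitude = +104.06° + (+79.64°)/2 = +104.06° + 39.82° = +143.88°.
(The naïve average (+104.06 + -176.30)/2 = -36.12° is on the wrong side of the globe.)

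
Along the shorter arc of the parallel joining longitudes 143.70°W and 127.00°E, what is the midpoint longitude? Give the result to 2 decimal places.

Signed shortest Δλ from -143.70° to +127.00° is -89.30°.
Midpoint longitude = -143.70° + (-89.30°)/2 = -143.70° − 44.65° = -188.35°.
Normalise into (−180°, 180°]: +171.65°.
(The naïve average (-143.70 + +127.00)/2 = -8.35° is on the wrong side of the globe.)

171.65°E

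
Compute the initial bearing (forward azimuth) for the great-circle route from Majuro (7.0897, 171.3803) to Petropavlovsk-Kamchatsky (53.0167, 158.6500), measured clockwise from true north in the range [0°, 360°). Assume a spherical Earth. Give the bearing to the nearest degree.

Δλ = 158.6500 − 171.3803 = -12.7303°.
θ = atan2( sin Δλ · cos φ₂ , cos φ₁ · sin φ₂ − sin φ₁ · cos φ₂ · cos Δλ )
  = atan2(-0.13257, 0.72028) = -10.428° → normalised to [0°, 360°): 349.572°.

350°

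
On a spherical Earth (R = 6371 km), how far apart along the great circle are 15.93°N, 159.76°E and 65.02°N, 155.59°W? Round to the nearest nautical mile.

3451 nmi

Δλ = -155.59 − 159.76 = -315.35°; wrapped into (−180°, 180°]: 44.65°.
Δφ = 65.02 − 15.93 = 49.09°.
a = sin²(Δφ/2) + cos φ₁ · cos φ₂ · sin²(Δλ/2) = 0.231159.
c = 2·atan2(√a, √(1−a)) = 1.00311 rad → d = 6371·c ≈ 6390.82 km ≈ 3450.77 nmi.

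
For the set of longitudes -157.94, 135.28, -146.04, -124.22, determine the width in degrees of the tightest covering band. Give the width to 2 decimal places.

Sort the longitudes: -157.94°, -146.04°, -124.22°, +135.28°.
Eastward gaps between consecutive values (wrapping around): 11.90°, 21.82°, 259.50°, 66.78°.
Largest gap = 259.50° ⇒ minimal covering band is its complement: 360° − 259.50° = 100.50°.
Band runs from +135.28° eastward to -124.22°, crossing the antimeridian.

100.50°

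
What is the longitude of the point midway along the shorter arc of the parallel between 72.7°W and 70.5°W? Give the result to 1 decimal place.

71.6°W

Signed shortest Δλ from -72.7° to -70.5° is +2.2°.
Midpoint longitude = -72.7° + (+2.2°)/2 = -72.7° + 1.1° = -71.6°.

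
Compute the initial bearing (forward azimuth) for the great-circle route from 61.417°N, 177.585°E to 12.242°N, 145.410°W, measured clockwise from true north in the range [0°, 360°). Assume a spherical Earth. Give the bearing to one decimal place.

134.8°

Δλ = -145.410 − 177.585 = -322.995°; wrapped into (−180°, 180°]: 37.005°.
θ = atan2( sin Δλ · cos φ₂ , cos φ₁ · sin φ₂ − sin φ₁ · cos φ₂ · cos Δλ )
  = atan2(0.58820, -0.58386) = 134.788° → normalised to [0°, 360°): 134.788°.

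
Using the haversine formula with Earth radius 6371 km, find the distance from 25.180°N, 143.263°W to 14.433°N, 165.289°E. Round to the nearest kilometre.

Δλ = 165.289 − -143.263 = 308.552°; wrapped into (−180°, 180°]: -51.448°.
Δφ = 14.433 − 25.180 = -10.747°.
a = sin²(Δφ/2) + cos φ₁ · cos φ₂ · sin²(Δλ/2) = 0.173876.
c = 2·atan2(√a, √(1−a)) = 0.86025 rad → d = 6371·c ≈ 5480.65 km.

5481 km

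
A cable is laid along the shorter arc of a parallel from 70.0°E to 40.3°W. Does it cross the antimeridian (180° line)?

Signed shortest Δλ = ((-40.3 − 70.0 + 180) mod 360) − 180 = -110.3°.
Going west by 110.3° from +70.0° reaches -40.3° without touching 180°.

No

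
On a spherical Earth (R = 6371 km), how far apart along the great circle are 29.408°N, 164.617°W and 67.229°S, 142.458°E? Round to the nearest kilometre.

11614 km

Δλ = 142.458 − -164.617 = 307.075°; wrapped into (−180°, 180°]: -52.925°.
Δφ = -67.229 − 29.408 = -96.637°.
a = sin²(Δφ/2) + cos φ₁ · cos φ₂ · sin²(Δλ/2) = 0.624742.
c = 2·atan2(√a, √(1−a)) = 1.82294 rad → d = 6371·c ≈ 11613.98 km.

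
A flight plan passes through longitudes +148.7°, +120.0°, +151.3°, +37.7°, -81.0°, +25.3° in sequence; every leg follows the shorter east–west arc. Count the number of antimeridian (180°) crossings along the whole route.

Leg 1: +148.7° → +120.0°, shortest Δλ = -28.7° (west) — does not cross 180°.
Leg 2: +120.0° → +151.3°, shortest Δλ = 31.3° (east) — does not cross 180°.
Leg 3: +151.3° → +37.7°, shortest Δλ = -113.6° (west) — does not cross 180°.
Leg 4: +37.7° → -81.0°, shortest Δλ = -118.7° (west) — does not cross 180°.
Leg 5: -81.0° → +25.3°, shortest Δλ = 106.3° (east) — does not cross 180°.
Total crossings: 0.

0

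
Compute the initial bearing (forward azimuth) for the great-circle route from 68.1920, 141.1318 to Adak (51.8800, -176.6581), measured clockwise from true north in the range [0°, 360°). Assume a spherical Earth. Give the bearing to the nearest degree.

Δλ = -176.6581 − 141.1318 = -317.7899°; wrapped into (−180°, 180°]: 42.2101°.
θ = atan2( sin Δλ · cos φ₂ , cos φ₁ · sin φ₂ − sin φ₁ · cos φ₂ · cos Δλ )
  = atan2(0.41474, -0.13225) = 107.686° → normalised to [0°, 360°): 107.686°.

108°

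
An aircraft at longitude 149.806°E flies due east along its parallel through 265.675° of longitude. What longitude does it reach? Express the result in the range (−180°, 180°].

Start at +149.806°; shift +265.675° → +415.481°.
+415.481° lies outside (−180°, 180°]; subtract 360° → +55.481°.

55.481°E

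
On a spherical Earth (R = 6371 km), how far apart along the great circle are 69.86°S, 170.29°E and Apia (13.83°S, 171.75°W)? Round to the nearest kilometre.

Δλ = -171.75 − 170.29 = -342.04°; wrapped into (−180°, 180°]: 17.96°.
Δφ = -13.83 − -69.86 = 56.03°.
a = sin²(Δφ/2) + cos φ₁ · cos φ₂ · sin²(Δλ/2) = 0.228766.
c = 2·atan2(√a, √(1−a)) = 0.99742 rad → d = 6371·c ≈ 6354.59 km.

6355 km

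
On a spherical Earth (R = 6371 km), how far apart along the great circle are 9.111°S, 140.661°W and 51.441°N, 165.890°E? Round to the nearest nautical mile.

4560 nmi

Δλ = 165.890 − -140.661 = 306.551°; wrapped into (−180°, 180°]: -53.449°.
Δφ = 51.441 − -9.111 = 60.552°.
a = sin²(Δφ/2) + cos φ₁ · cos φ₂ · sin²(Δλ/2) = 0.378648.
c = 2·atan2(√a, √(1−a)) = 1.32564 rad → d = 6371·c ≈ 8445.67 km ≈ 4560.30 nmi.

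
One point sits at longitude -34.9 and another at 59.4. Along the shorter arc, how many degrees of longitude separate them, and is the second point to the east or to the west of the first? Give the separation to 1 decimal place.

94.3° east

Raw difference: 59.4 − -34.9 = 94.3°.
Normalise into (−180°, 180°]: 94.3° stays 94.3°.
Positive ⇒ the second point lies to the east; separation 94.3°.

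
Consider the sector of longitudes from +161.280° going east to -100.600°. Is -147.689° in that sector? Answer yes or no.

Band width going east from +161.280° to -100.600°: ((-100.600 − 161.280) mod 360) = 98.120°.
Offset of -147.689° east of the west edge: ((-147.689 − 161.280) mod 360) = 51.031°.
51.031° ≤ 98.120° ⇒ inside.

Yes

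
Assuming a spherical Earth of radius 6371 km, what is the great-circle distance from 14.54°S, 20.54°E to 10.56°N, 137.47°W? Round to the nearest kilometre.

Δλ = -137.47 − 20.54 = -158.01°.
Δφ = 10.56 − -14.54 = 25.10°.
a = sin²(Δφ/2) + cos φ₁ · cos φ₂ · sin²(Δλ/2) = 0.964180.
c = 2·atan2(√a, √(1−a)) = 2.76077 rad → d = 6371·c ≈ 17588.88 km.

17589 km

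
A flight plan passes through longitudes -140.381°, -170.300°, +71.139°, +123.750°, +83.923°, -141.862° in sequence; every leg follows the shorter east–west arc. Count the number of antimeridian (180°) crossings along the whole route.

2

Leg 1: -140.381° → -170.300°, shortest Δλ = -29.919° (west) — does not cross 180°.
Leg 2: -170.300° → +71.139°, shortest Δλ = -118.561° (west) — crosses 180°.
Leg 3: +71.139° → +123.750°, shortest Δλ = 52.611° (east) — does not cross 180°.
Leg 4: +123.750° → +83.923°, shortest Δλ = -39.827° (west) — does not cross 180°.
Leg 5: +83.923° → -141.862°, shortest Δλ = 134.215° (east) — crosses 180°.
Total crossings: 2.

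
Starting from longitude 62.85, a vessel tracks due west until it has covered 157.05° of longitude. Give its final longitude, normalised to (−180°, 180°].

-94.20°

Start at +62.85°; shift −157.05° → -94.20°.
-94.20° already lies in (−180°, 180°].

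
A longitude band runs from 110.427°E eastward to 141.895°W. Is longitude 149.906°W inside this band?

Band width going east from +110.427° to -141.895°: ((-141.895 − 110.427) mod 360) = 107.678°.
Offset of -149.906° east of the west edge: ((-149.906 − 110.427) mod 360) = 99.667°.
99.667° ≤ 107.678° ⇒ inside.

Yes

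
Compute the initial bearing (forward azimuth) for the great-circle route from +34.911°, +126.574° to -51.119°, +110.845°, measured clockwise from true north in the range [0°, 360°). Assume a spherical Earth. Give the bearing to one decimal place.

Δλ = 110.845 − 126.574 = -15.729°.
θ = atan2( sin Δλ · cos φ₂ , cos φ₁ · sin φ₂ − sin φ₁ · cos φ₂ · cos Δλ )
  = atan2(-0.17016, -0.98415) = -170.190° → normalised to [0°, 360°): 189.810°.

189.8°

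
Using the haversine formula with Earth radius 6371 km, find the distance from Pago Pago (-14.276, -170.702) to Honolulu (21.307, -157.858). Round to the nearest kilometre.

Δλ = -157.858 − -170.702 = 12.844°.
Δφ = 21.307 − -14.276 = 35.583°.
a = sin²(Δφ/2) + cos φ₁ · cos φ₂ · sin²(Δλ/2) = 0.104659.
c = 2·atan2(√a, √(1−a)) = 0.65887 rad → d = 6371·c ≈ 4197.68 km.

4198 km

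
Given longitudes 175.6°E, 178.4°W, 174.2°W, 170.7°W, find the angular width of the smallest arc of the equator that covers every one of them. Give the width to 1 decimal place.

Sort the longitudes: -178.4°, -174.2°, -170.7°, +175.6°.
Eastward gaps between consecutive values (wrapping around): 4.2°, 3.5°, 346.3°, 6.0°.
Largest gap = 346.3° ⇒ minimal covering band is its complement: 360° − 346.3° = 13.7°.
Band runs from +175.6° eastward to -170.7°, crossing the antimeridian.

13.7°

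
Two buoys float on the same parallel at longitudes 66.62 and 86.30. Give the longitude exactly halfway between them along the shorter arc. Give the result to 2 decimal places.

Signed shortest Δλ from +66.62° to +86.30° is +19.68°.
Midpoint longitude = +66.62° + (+19.68°)/2 = +66.62° + 9.84° = +76.46°.

+76.46°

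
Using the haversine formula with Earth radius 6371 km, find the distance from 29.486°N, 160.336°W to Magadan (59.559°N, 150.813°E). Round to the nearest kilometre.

4936 km

Δλ = 150.813 − -160.336 = 311.149°; wrapped into (−180°, 180°]: -48.851°.
Δφ = 59.559 − 29.486 = 30.073°.
a = sin²(Δφ/2) + cos φ₁ · cos φ₂ · sin²(Δλ/2) = 0.142718.
c = 2·atan2(√a, √(1−a)) = 0.77479 rad → d = 6371·c ≈ 4936.22 km.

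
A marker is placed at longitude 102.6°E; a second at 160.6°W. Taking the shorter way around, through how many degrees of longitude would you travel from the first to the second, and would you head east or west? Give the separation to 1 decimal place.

Raw difference: -160.6 − 102.6 = -263.2°.
Normalise into (−180°, 180°]: -263.2° + 360° = 96.8°.
Positive ⇒ the second point lies to the east; separation 96.8°.

96.8° east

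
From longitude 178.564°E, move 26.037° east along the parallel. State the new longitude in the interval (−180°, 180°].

155.399°W

Start at +178.564°; shift +26.037° → +204.601°.
+204.601° lies outside (−180°, 180°]; subtract 360° → -155.399°.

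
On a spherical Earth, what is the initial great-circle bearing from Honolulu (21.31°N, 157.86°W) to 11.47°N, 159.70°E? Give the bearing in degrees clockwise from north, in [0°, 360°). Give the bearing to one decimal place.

263.3°

Δλ = 159.70 − -157.86 = 317.56°; wrapped into (−180°, 180°]: -42.44°.
θ = atan2( sin Δλ · cos φ₂ , cos φ₁ · sin φ₂ − sin φ₁ · cos φ₂ · cos Δλ )
  = atan2(-0.66134, -0.07758) = -96.691° → normalised to [0°, 360°): 263.309°.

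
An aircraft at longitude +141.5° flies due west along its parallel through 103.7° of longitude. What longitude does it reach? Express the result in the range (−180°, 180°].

+37.8°

Start at +141.5°; shift −103.7° → +37.8°.
+37.8° already lies in (−180°, 180°].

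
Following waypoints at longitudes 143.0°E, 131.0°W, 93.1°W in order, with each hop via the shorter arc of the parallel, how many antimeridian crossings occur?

Leg 1: +143.0° → -131.0°, shortest Δλ = 86.0° (east) — crosses 180°.
Leg 2: -131.0° → -93.1°, shortest Δλ = 37.9° (east) — does not cross 180°.
Total crossings: 1.

1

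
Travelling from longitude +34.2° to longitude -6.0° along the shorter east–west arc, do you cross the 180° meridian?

No

Signed shortest Δλ = ((-6.0 − 34.2 + 180) mod 360) − 180 = -40.2°.
Going west by 40.2° from +34.2° reaches -6.0° without touching 180°.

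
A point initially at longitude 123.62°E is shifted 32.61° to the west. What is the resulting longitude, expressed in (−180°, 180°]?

91.01°E

Start at +123.62°; shift −32.61° → +91.01°.
+91.01° already lies in (−180°, 180°].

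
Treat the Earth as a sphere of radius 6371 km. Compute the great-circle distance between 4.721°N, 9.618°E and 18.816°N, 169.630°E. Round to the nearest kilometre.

Δλ = 169.630 − 9.618 = 160.012°.
Δφ = 18.816 − 4.721 = 14.095°.
a = sin²(Δφ/2) + cos φ₁ · cos φ₂ · sin²(Δλ/2) = 0.929990.
c = 2·atan2(√a, √(1−a)) = 2.60603 rad → d = 6371·c ≈ 16602.99 km.

16603 km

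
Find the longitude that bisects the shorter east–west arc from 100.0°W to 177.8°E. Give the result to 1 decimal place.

Signed shortest Δλ from -100.0° to +177.8° is -82.2°.
Midpoint longitude = -100.0° + (-82.2°)/2 = -100.0° − 41.1° = -141.1°.
(The naïve average (-100.0 + +177.8)/2 = 38.9° is on the wrong side of the globe.)

141.1°W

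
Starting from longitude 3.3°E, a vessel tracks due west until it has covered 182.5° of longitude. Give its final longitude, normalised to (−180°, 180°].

179.2°W

Start at +3.3°; shift −182.5° → -179.2°.
-179.2° already lies in (−180°, 180°].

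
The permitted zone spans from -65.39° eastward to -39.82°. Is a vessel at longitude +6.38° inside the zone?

Band width going east from -65.39° to -39.82°: ((-39.82 − -65.39) mod 360) = 25.57°.
Offset of +6.38° east of the west edge: ((6.38 − -65.39) mod 360) = 71.77°.
71.77° > 25.57° ⇒ outside.

No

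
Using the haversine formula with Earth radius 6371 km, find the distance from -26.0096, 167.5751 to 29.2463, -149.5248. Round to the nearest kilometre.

7660 km

Δλ = -149.5248 − 167.5751 = -317.0999°; wrapped into (−180°, 180°]: 42.9001°.
Δφ = 29.2463 − -26.0096 = 55.2559°.
a = sin²(Δφ/2) + cos φ₁ · cos φ₂ · sin²(Δλ/2) = 0.319909.
c = 2·atan2(√a, √(1−a)) = 1.20233 rad → d = 6371·c ≈ 7660.06 km.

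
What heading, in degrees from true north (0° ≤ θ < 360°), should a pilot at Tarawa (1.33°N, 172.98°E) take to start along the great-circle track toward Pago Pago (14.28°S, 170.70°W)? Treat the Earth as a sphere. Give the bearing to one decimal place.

Δλ = -170.70 − 172.98 = -343.68°; wrapped into (−180°, 180°]: 16.32°.
θ = atan2( sin Δλ · cos φ₂ , cos φ₁ · sin φ₂ − sin φ₁ · cos φ₂ · cos Δλ )
  = atan2(0.27232, -0.26818) = 134.561° → normalised to [0°, 360°): 134.561°.

134.6°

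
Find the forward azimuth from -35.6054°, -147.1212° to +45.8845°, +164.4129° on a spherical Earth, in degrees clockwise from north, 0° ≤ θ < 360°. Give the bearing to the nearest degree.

Δλ = 164.4129 − -147.1212 = 311.5341°; wrapped into (−180°, 180°]: -48.4659°.
θ = atan2( sin Δλ · cos φ₂ , cos φ₁ · sin φ₂ − sin φ₁ · cos φ₂ · cos Δλ )
  = atan2(-0.52108, 0.85244) = -31.437° → normalised to [0°, 360°): 328.563°.

329°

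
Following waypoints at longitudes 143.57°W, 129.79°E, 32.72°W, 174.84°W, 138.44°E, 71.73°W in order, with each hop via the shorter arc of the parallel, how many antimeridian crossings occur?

3

Leg 1: -143.57° → +129.79°, shortest Δλ = -86.64° (west) — crosses 180°.
Leg 2: +129.79° → -32.72°, shortest Δλ = -162.51° (west) — does not cross 180°.
Leg 3: -32.72° → -174.84°, shortest Δλ = -142.12° (west) — does not cross 180°.
Leg 4: -174.84° → +138.44°, shortest Δλ = -46.72° (west) — crosses 180°.
Leg 5: +138.44° → -71.73°, shortest Δλ = 149.83° (east) — crosses 180°.
Total crossings: 3.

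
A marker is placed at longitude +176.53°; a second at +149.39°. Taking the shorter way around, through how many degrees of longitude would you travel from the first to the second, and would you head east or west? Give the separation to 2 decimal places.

27.14° west

Raw difference: 149.39 − 176.53 = -27.14°.
Normalise into (−180°, 180°]: -27.14° stays -27.14°.
Negative ⇒ the second point lies to the west; separation 27.14°.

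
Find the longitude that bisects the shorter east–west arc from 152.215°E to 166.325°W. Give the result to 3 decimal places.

172.945°E

Signed shortest Δλ from +152.215° to -166.325° is +41.460°.
Midpoint longitude = +152.215° + (+41.460°)/2 = +152.215° + 20.730° = +172.945°.
(The naïve average (+152.215 + -166.325)/2 = -7.055° is on the wrong side of the globe.)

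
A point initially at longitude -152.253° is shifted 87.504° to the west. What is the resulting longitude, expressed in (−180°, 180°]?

+120.243°

Start at -152.253°; shift −87.504° → -239.757°.
-239.757° lies outside (−180°, 180°]; add 360° → +120.243°.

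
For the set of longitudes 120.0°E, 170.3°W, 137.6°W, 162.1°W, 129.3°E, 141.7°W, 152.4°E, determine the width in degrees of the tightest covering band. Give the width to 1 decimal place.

Sort the longitudes: -170.3°, -162.1°, -141.7°, -137.6°, +120.0°, +129.3°, +152.4°.
Eastward gaps between consecutive values (wrapping around): 8.2°, 20.4°, 4.1°, 257.6°, 9.3°, 23.1°, 37.3°.
Largest gap = 257.6° ⇒ minimal covering band is its complement: 360° − 257.6° = 102.4°.
Band runs from +120.0° eastward to -137.6°, crossing the antimeridian.

102.4°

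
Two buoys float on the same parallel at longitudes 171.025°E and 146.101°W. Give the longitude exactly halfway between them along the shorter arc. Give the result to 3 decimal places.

167.538°W

Signed shortest Δλ from +171.025° to -146.101° is +42.874°.
Midpoint longitude = +171.025° + (+42.874°)/2 = +171.025° + 21.437° = +192.462°.
Normalise into (−180°, 180°]: -167.538°.
(The naïve average (+171.025 + -146.101)/2 = 12.462° is on the wrong side of the globe.)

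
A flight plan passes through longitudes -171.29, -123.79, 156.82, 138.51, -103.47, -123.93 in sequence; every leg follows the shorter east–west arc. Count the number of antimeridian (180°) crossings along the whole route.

Leg 1: -171.29° → -123.79°, shortest Δλ = 47.5° (east) — does not cross 180°.
Leg 2: -123.79° → +156.82°, shortest Δλ = -79.39° (west) — crosses 180°.
Leg 3: +156.82° → +138.51°, shortest Δλ = -18.31° (west) — does not cross 180°.
Leg 4: +138.51° → -103.47°, shortest Δλ = 118.02° (east) — crosses 180°.
Leg 5: -103.47° → -123.93°, shortest Δλ = -20.46° (west) — does not cross 180°.
Total crossings: 2.

2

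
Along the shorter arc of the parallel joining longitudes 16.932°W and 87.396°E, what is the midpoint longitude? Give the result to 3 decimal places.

35.232°E

Signed shortest Δλ from -16.932° to +87.396° is +104.328°.
Midpoint longitude = -16.932° + (+104.328°)/2 = -16.932° + 52.164° = +35.232°.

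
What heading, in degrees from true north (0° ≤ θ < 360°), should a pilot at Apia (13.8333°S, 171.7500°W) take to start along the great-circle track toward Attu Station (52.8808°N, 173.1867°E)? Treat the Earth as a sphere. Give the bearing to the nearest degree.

Δλ = 173.1867 − -171.7500 = 344.9367°; wrapped into (−180°, 180°]: -15.0633°.
θ = atan2( sin Δλ · cos φ₂ , cos φ₁ · sin φ₂ − sin φ₁ · cos φ₂ · cos Δλ )
  = atan2(-0.15683, 0.91359) = -9.741° → normalised to [0°, 360°): 350.259°.

350°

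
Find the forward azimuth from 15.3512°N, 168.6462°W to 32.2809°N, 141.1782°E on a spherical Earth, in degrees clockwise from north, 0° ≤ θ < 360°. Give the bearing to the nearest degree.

Δλ = 141.1782 − -168.6462 = 309.8244°; wrapped into (−180°, 180°]: -50.1756°.
θ = atan2( sin Δλ · cos φ₂ , cos φ₁ · sin φ₂ − sin φ₁ · cos φ₂ · cos Δλ )
  = atan2(-0.64931, 0.37167) = -60.212° → normalised to [0°, 360°): 299.788°.

300°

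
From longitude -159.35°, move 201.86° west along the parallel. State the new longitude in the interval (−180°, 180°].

Start at -159.35°; shift −201.86° → -361.21°.
-361.21° lies outside (−180°, 180°]; add 360° → -1.21°.

-1.21°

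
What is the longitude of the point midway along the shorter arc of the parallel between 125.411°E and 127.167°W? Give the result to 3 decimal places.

179.122°E

Signed shortest Δλ from +125.411° to -127.167° is +107.422°.
Midpoint longitude = +125.411° + (+107.422°)/2 = +125.411° + 53.711° = +179.122°.
(The naïve average (+125.411 + -127.167)/2 = -0.878° is on the wrong side of the globe.)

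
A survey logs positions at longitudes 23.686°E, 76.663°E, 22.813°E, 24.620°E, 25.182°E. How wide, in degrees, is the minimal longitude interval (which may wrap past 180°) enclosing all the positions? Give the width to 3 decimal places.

53.850°

Sort the longitudes: +22.813°, +23.686°, +24.620°, +25.182°, +76.663°.
Eastward gaps between consecutive values (wrapping around): 0.873°, 0.934°, 0.562°, 51.481°, 306.150°.
Largest gap = 306.150° ⇒ minimal covering band is its complement: 360° − 306.150° = 53.850°.
Band runs from +22.813° eastward to +76.663°.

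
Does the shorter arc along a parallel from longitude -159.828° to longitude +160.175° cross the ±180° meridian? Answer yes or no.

Naïve |160.175 − -159.828| = 320.003° > 180°, so the shorter arc goes the other way round — across 180°.
Signed shortest Δλ = ((160.175 − -159.828 + 180) mod 360) − 180 = -39.997°.
Going west by 39.997° from -159.828° passes through 180° before reaching +160.175°.

Yes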